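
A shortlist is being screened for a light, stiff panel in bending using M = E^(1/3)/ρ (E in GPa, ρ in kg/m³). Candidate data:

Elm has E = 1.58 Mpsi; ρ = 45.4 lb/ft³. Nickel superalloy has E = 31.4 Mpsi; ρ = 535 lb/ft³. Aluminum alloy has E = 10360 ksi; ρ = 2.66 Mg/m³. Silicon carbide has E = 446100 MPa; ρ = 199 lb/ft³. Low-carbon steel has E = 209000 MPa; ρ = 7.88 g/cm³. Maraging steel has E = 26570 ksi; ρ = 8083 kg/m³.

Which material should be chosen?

elm

In SI units:
  elm: E = 10.89 GPa, ρ = 727.2 kg/m³
  nickel superalloy: E = 216.5 GPa, ρ = 8570 kg/m³
  aluminum alloy: E = 71.43 GPa, ρ = 2660 kg/m³
  silicon carbide: E = 446.1 GPa, ρ = 3188 kg/m³
  low-carbon steel: E = 209.0 GPa, ρ = 7880 kg/m³
  maraging steel: E = 183.2 GPa, ρ = 8083 kg/m³
  elm: M = 3.05×10⁻³
  silicon carbide: M = 2.40×10⁻³
  aluminum alloy: M = 1.56×10⁻³
  low-carbon steel: M = 0.753×10⁻³
  maraging steel: M = 0.703×10⁻³
  nickel superalloy: M = 0.701×10⁻³
Highest index: elm.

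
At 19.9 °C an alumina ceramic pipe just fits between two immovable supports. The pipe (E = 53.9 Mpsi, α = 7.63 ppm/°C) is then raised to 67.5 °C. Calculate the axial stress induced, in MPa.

135 MPa

E = 53.9 Mpsi = 371.6 GPa.
ΔT = 47.60 K. Constrained thermal stress σ = E·α·ΔT = 371.6×10³ MPa × 7.63×10⁻⁶ × 47.60 = 135 MPa (compressive).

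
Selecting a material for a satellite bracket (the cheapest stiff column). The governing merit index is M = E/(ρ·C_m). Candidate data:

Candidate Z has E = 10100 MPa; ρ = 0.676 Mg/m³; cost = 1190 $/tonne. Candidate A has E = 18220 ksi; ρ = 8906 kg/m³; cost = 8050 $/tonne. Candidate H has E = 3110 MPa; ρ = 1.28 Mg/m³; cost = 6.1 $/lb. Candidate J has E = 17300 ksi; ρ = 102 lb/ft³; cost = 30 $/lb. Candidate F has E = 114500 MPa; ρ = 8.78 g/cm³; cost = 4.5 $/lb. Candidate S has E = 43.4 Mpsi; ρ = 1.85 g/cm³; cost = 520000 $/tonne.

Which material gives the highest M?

Convert each candidate to consistent units, then evaluate M:
  candidate Z: E = 10.10 GPa, ρ = 676.0 kg/m³, cost = 1.190 $/kg
  candidate A: E = 125.6 GPa, ρ = 8906 kg/m³, cost = 8.050 $/kg
  candidate H: E = 3.110 GPa, ρ = 1280 kg/m³, cost = 13.45 $/kg
  candidate J: E = 119.3 GPa, ρ = 1634 kg/m³, cost = 66.14 $/kg
  candidate F: E = 114.5 GPa, ρ = 8780 kg/m³, cost = 9.921 $/kg
  candidate S: E = 299.2 GPa, ρ = 1850 kg/m³, cost = 520.0 $/kg
  candidate Z: M = 12.6 MN·m per $
  candidate A: M = 1.75 MN·m per $
  candidate F: M = 1.31 MN·m per $
  candidate J: M = 1.10 MN·m per $
  candidate S: M = 0.311 MN·m per $
  candidate H: M = 0.181 MN·m per $
The maximum is for candidate Z.

candidate Z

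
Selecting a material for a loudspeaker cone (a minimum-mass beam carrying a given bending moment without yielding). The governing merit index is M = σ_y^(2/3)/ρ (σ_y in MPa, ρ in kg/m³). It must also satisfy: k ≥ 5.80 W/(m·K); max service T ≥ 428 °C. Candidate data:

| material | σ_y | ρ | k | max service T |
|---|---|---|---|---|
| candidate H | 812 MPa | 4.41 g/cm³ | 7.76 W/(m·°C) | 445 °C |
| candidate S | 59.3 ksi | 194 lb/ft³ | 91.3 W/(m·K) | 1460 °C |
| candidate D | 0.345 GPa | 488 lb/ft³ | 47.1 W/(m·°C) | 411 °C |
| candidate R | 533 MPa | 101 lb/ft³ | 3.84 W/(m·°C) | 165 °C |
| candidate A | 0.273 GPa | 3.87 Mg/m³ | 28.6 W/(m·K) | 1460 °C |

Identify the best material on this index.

candidate H

Screen on constraints: k ≥ 5.80 W/(m·K); max service T ≥ 428 °C. Survivors: candidate H, candidate S, candidate A.
Convert each candidate to consistent units, then evaluate M:
  candidate H: σ_y = 812.0 MPa, ρ = 4410 kg/m³
  candidate S: σ_y = 408.9 MPa, ρ = 3108 kg/m³
  candidate A: σ_y = 273.0 MPa, ρ = 3870 kg/m³
  candidate H: M = 19.7×10⁻³
  candidate S: M = 17.7×10⁻³
  candidate A: M = 10.9×10⁻³
Candidate H has the largest M.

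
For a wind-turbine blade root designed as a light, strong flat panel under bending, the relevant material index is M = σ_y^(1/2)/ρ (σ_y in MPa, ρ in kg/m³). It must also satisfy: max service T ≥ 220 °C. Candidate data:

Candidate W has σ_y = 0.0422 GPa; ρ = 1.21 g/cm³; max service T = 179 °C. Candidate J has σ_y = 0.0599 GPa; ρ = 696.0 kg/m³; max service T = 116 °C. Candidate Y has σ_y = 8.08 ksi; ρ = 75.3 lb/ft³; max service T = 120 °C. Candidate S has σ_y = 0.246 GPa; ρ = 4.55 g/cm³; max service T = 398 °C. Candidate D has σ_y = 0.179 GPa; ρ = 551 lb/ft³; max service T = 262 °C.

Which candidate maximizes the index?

Screen on constraints: max service T ≥ 220 °C. Survivors: candidate S, candidate D.
Normalizing units and computing the index:
  candidate S: σ_y = 246.0 MPa, ρ = 4550 kg/m³
  candidate D: σ_y = 179.0 MPa, ρ = 8826 kg/m³
  candidate S: M = 3.45×10⁻³
  candidate D: M = 1.52×10⁻³
Highest index: candidate S.

candidate S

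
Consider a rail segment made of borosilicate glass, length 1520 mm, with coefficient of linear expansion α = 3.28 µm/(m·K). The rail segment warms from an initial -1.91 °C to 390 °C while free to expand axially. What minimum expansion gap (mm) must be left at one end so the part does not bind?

ΔT = 390 − (-1.91) = 391.9 K.
ΔL = α·L₀·ΔT = 3.28×10⁻⁶ × 1520 mm × 391.9 K = 1.95 mm.

1.95 mm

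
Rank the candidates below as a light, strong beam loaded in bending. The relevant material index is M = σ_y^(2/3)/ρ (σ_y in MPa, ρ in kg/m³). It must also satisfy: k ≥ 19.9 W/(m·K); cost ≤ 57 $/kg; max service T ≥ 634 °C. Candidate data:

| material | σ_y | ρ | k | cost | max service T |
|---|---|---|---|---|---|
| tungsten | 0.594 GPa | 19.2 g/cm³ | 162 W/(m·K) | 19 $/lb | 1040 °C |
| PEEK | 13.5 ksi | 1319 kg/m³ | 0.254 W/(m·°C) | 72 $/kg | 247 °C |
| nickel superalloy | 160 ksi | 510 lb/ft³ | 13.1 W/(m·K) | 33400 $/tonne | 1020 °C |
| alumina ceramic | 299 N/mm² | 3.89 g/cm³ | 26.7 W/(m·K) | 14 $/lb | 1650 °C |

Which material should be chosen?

Screen on constraints: k ≥ 19.9 W/(m·K); cost ≤ 57 $/kg; max service T ≥ 634 °C. Survivors: tungsten, alumina ceramic.
In SI units:
  tungsten: σ_y = 594.0 MPa, ρ = 19200 kg/m³
  alumina ceramic: σ_y = 299.0 MPa, ρ = 3890 kg/m³
  alumina ceramic: M = 11.5×10⁻³
  tungsten: M = 3.68×10⁻³
The maximum is for alumina ceramic.

alumina ceramic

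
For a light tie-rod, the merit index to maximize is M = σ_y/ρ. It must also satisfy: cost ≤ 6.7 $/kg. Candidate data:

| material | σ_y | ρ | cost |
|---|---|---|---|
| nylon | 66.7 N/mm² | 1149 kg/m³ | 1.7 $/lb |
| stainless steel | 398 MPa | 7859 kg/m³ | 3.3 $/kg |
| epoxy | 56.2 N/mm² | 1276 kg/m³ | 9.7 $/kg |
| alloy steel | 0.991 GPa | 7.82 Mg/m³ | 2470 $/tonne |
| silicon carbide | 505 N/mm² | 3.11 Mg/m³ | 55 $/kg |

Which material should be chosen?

alloy steel

Screen on constraints: cost ≤ 6.7 $/kg. Survivors: nylon, stainless steel, alloy steel.
Putting every candidate on a common basis:
  nylon: σ_y = 66.70 MPa, ρ = 1149 kg/m³
  stainless steel: σ_y = 398.0 MPa, ρ = 7859 kg/m³
  alloy steel: σ_y = 991.0 MPa, ρ = 7820 kg/m³
  alloy steel: M = 127 kN·m/kg
  nylon: M = 58.1 kN·m/kg
  stainless steel: M = 50.6 kN·m/kg
Highest index: alloy steel.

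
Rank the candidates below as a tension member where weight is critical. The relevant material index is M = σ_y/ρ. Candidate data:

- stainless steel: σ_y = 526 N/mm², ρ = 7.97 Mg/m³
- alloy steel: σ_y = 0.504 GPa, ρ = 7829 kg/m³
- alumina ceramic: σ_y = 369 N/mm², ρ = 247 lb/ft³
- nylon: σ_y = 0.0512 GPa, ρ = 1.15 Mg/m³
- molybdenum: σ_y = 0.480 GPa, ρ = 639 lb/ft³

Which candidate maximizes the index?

Putting every candidate on a common basis:
  stainless steel: σ_y = 526.0 MPa, ρ = 7970 kg/m³
  alloy steel: σ_y = 504.0 MPa, ρ = 7829 kg/m³
  alumina ceramic: σ_y = 369.0 MPa, ρ = 3957 kg/m³
  nylon: σ_y = 51.20 MPa, ρ = 1150 kg/m³
  molybdenum: σ_y = 480.0 MPa, ρ = 10240 kg/m³
  alumina ceramic: M = 93.3 kN·m/kg
  stainless steel: M = 66.0 kN·m/kg
  alloy steel: M = 64.4 kN·m/kg
  molybdenum: M = 46.9 kN·m/kg
  nylon: M = 44.5 kN·m/kg
Alumina ceramic has the largest M.

alumina ceramic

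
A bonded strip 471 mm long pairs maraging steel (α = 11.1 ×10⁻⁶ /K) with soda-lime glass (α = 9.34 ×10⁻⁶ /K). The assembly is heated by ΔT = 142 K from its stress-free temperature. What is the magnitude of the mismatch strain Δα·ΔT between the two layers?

2.50×10⁻⁴

Δα = |11.1 − 9.34|×10⁻⁶/K = 1.76×10⁻⁶/K.
Mismatch strain = Δα·ΔT = 1.76×10⁻⁶ × 142.0 = 2.50×10⁻⁴.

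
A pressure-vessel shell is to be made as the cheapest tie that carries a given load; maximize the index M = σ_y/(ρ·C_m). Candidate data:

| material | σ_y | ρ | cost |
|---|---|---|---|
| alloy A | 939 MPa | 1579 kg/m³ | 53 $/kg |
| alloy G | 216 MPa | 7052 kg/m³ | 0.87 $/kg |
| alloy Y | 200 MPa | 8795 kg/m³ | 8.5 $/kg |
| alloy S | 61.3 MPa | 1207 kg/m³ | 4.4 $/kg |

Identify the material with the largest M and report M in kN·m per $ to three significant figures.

Per-candidate index values:
  alloy G: M = 35.2 kN·m per $
  alloy S: M = 11.5 kN·m per $
  alloy A: M = 11.2 kN·m per $
  alloy Y: M = 2.68 kN·m per $
The maximum is for alloy G.

alloy G, M = 35.2 kN·m per $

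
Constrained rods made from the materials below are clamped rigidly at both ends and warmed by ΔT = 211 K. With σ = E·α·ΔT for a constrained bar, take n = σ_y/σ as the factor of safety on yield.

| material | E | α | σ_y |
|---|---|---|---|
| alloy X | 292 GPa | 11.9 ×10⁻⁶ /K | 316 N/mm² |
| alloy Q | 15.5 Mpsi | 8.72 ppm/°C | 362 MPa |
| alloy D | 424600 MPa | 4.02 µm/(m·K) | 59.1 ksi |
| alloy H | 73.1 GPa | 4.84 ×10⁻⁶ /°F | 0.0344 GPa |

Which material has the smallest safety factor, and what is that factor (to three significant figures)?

alloy H, n = 0.256

In consistent units (E in GPa, α in ×10⁻⁶/K, σ_y in MPa):
  alloy X: E = 292.0, α = 11.9, σ_y = 316.0 → σ = 733 MPa, n = 0.431
  alloy Q: E = 106.9, α = 8.72, σ_y = 362.0 → σ = 197 MPa, n = 1.84
  alloy D: E = 424.6, α = 4.02, σ_y = 407.5 → σ = 360 MPa, n = 1.13
  alloy H: E = 73.10, α = 8.71, σ_y = 34.40 → σ = 134 MPa, n = 0.256
Smallest n: alloy H with n = 0.256.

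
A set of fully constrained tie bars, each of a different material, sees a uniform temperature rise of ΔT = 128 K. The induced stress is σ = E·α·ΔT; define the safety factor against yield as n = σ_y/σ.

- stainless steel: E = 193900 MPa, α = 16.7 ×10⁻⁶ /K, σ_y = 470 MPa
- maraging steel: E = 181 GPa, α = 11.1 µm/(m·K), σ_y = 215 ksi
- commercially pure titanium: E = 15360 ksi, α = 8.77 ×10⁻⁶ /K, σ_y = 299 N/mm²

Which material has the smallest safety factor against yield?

With everything in SI (GPa, ×10⁻⁶/K, MPa):
  stainless steel: E = 193.9, α = 16.7, σ_y = 470.0 → σ = 414 MPa, n = 1.13
  maraging steel: E = 181.0, α = 11.1, σ_y = 1482 → σ = 257 MPa, n = 5.76
  commercially pure titanium: E = 105.9, α = 8.77, σ_y = 299.0 → σ = 119 MPa, n = 2.52
Smallest n: stainless steel with n = 1.13.

stainless steel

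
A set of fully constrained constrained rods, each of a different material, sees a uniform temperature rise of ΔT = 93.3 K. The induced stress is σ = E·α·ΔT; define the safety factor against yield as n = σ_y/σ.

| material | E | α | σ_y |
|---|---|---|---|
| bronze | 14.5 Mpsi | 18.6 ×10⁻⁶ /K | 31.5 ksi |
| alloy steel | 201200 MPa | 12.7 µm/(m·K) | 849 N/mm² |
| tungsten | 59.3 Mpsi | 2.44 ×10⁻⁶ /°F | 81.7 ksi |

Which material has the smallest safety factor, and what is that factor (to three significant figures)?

In consistent units (E in GPa, α in ×10⁻⁶/K, σ_y in MPa):
  bronze: E = 99.97, α = 18.6, σ_y = 217.2 → σ = 173 MPa, n = 1.25
  alloy steel: E = 201.2, α = 12.7, σ_y = 849.0 → σ = 238 MPa, n = 3.56
  tungsten: E = 408.9, α = 4.39, σ_y = 563.3 → σ = 168 MPa, n = 3.36
Bronze has the lowest safety factor, n = 1.25.

bronze, n = 1.25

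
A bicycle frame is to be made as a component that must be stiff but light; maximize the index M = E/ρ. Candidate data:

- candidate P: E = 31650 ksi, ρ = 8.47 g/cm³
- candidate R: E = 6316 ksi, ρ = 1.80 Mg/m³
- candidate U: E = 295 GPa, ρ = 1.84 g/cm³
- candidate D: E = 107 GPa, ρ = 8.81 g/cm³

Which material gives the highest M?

In SI units:
  candidate P: E = 218.2 GPa, ρ = 8470 kg/m³
  candidate R: E = 43.55 GPa, ρ = 1800 kg/m³
  candidate U: E = 295.0 GPa, ρ = 1840 kg/m³
  candidate D: E = 107.0 GPa, ρ = 8810 kg/m³
  candidate U: M = 160 MN·m/kg
  candidate P: M = 25.8 MN·m/kg
  candidate R: M = 24.2 MN·m/kg
  candidate D: M = 12.1 MN·m/kg
The maximum is for candidate U.

candidate U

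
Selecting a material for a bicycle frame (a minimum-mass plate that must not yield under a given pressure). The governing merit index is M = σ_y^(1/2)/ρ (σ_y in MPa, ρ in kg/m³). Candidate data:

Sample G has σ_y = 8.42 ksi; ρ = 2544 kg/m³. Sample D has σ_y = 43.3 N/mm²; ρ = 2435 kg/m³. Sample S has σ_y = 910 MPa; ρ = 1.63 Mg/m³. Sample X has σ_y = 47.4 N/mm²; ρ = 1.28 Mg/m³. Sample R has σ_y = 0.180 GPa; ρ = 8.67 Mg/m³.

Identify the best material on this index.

After converting to SI:
  sample G: σ_y = 58.05 MPa, ρ = 2544 kg/m³
  sample D: σ_y = 43.30 MPa, ρ = 2435 kg/m³
  sample S: σ_y = 910.0 MPa, ρ = 1630 kg/m³
  sample X: σ_y = 47.40 MPa, ρ = 1280 kg/m³
  sample R: σ_y = 180.0 MPa, ρ = 8670 kg/m³
  sample S: M = 18.5×10⁻³
  sample X: M = 5.38×10⁻³
  sample G: M = 3.00×10⁻³
  sample D: M = 2.70×10⁻³
  sample R: M = 1.55×10⁻³
The maximum is for sample S.

sample S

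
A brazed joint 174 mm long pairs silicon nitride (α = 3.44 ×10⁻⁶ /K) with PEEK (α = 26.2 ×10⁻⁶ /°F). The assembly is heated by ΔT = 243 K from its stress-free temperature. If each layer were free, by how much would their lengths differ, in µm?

PEEK: α = 26.2×10⁻⁶/°F × 9/5 = 47.2×10⁻⁶/K.
Δα = |3.44 − 47.2|×10⁻⁶/K = 43.7×10⁻⁶/K.
ΔL_mismatch = Δα·L·ΔT = 43.7×10⁻⁶ × 174.0 mm × 243.0 K = 1850 µm.

1850 µm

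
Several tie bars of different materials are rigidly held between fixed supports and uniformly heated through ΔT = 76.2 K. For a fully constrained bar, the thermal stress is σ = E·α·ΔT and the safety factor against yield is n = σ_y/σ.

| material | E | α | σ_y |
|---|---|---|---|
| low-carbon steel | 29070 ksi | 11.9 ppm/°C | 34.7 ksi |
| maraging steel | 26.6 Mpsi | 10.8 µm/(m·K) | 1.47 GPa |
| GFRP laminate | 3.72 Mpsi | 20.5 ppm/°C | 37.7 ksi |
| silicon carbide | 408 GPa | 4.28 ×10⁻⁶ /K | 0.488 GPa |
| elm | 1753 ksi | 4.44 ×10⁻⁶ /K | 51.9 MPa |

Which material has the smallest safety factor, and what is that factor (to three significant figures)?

Converting E to GPa, α to ×10⁻⁶/K, σ_y to MPa, then σ and n for each:
  low-carbon steel: E = 200.4, α = 11.9, σ_y = 239.2 → σ = 182 MPa, n = 1.32
  maraging steel: E = 183.4, α = 10.8, σ_y = 1470 → σ = 151 MPa, n = 9.74
  GFRP laminate: E = 25.65, α = 20.5, σ_y = 259.9 → σ = 40.1 MPa, n = 6.49
  silicon carbide: E = 408.0, α = 4.28, σ_y = 488.0 → σ = 133 MPa, n = 3.67
  elm: E = 12.09, α = 4.44, σ_y = 51.90 → σ = 4.09 MPa, n = 12.7
Smallest n: low-carbon steel with n = 1.32.

low-carbon steel, n = 1.32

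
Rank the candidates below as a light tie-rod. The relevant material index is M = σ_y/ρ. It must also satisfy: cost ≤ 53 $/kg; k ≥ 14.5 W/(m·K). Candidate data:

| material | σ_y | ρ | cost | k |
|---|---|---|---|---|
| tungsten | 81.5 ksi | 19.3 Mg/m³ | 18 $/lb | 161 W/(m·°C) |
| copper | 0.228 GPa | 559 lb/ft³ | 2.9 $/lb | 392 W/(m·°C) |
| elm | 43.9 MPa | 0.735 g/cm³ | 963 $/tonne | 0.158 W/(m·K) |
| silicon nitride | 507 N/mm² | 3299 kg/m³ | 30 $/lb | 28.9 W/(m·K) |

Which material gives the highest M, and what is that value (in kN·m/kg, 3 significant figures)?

Screen on constraints: cost ≤ 53 $/kg; k ≥ 14.5 W/(m·K). Survivors: tungsten, copper.
In SI units:
  tungsten: σ_y = 561.9 MPa, ρ = 19300 kg/m³
  copper: σ_y = 228.0 MPa, ρ = 8954 kg/m³
  tungsten: M = 29.1 kN·m/kg
  copper: M = 25.5 kN·m/kg
Tungsten ranks first.

tungsten, M = 29.1 kN·m/kg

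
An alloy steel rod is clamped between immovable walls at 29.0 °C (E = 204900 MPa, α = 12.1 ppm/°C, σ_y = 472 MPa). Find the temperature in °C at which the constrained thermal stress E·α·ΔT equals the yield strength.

E = 204900 MPa = 204.9 GPa.
E·α·ΔT = 472.0 MPa ⇒ ΔT = 472.0 / (204.9×10³ × 12.1×10⁻⁶) = 190.4 K.
T = 29.0 + 190.4 = 219.4 °C.

219 °C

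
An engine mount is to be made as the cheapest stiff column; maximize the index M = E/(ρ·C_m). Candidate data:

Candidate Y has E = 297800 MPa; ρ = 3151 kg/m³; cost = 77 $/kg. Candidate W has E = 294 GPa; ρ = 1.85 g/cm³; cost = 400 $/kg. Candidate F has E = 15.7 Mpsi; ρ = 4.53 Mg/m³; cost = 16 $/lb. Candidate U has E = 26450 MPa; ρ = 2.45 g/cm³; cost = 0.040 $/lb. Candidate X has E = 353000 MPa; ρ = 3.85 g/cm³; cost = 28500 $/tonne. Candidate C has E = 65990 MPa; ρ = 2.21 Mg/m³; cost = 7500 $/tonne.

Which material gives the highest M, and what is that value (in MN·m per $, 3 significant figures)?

After converting to SI:
  candidate Y: E = 297.8 GPa, ρ = 3151 kg/m³, cost = 77.00 $/kg
  candidate W: E = 294.0 GPa, ρ = 1850 kg/m³, cost = 400.0 $/kg
  candidate F: E = 108.2 GPa, ρ = 4530 kg/m³, cost = 35.27 $/kg
  candidate U: E = 26.45 GPa, ρ = 2450 kg/m³, cost = 0.08818 $/kg
  candidate X: E = 353.0 GPa, ρ = 3850 kg/m³, cost = 28.50 $/kg
  candidate C: E = 65.99 GPa, ρ = 2210 kg/m³, cost = 7.500 $/kg
  candidate U: M = 122 MN·m per $
  candidate C: M = 3.98 MN·m per $
  candidate X: M = 3.22 MN·m per $
  candidate Y: M = 1.23 MN·m per $
  candidate F: M = 0.677 MN·m per $
  candidate W: M = 0.397 MN·m per $
Candidate U has the largest M.

candidate U, M = 122 MN·m per $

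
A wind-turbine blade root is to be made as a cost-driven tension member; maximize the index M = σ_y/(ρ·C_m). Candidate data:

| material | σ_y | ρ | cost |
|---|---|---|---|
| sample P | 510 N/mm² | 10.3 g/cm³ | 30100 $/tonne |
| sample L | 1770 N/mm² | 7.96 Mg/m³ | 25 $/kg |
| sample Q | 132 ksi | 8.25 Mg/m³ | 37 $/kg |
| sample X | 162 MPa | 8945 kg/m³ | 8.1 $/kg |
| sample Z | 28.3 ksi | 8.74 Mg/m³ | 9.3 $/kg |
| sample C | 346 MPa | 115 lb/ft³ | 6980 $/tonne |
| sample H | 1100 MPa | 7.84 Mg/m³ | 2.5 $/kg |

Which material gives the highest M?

Convert each candidate to consistent units, then evaluate M:
  sample P: σ_y = 510.0 MPa, ρ = 10300 kg/m³, cost = 30.10 $/kg
  sample L: σ_y = 1770 MPa, ρ = 7960 kg/m³, cost = 25.00 $/kg
  sample Q: σ_y = 910.1 MPa, ρ = 8250 kg/m³, cost = 37.00 $/kg
  sample X: σ_y = 162.0 MPa, ρ = 8945 kg/m³, cost = 8.100 $/kg
  sample Z: σ_y = 195.1 MPa, ρ = 8740 kg/m³, cost = 9.300 $/kg
  sample C: σ_y = 346.0 MPa, ρ = 1842 kg/m³, cost = 6.980 $/kg
  sample H: σ_y = 1100 MPa, ρ = 7840 kg/m³, cost = 2.500 $/kg
  sample H: M = 56.1 kN·m per $
  sample C: M = 26.9 kN·m per $
  sample L: M = 8.89 kN·m per $
  sample Q: M = 2.98 kN·m per $
  sample Z: M = 2.40 kN·m per $
  sample X: M = 2.24 kN·m per $
  sample P: M = 1.65 kN·m per $
Sample H has the largest M.

sample H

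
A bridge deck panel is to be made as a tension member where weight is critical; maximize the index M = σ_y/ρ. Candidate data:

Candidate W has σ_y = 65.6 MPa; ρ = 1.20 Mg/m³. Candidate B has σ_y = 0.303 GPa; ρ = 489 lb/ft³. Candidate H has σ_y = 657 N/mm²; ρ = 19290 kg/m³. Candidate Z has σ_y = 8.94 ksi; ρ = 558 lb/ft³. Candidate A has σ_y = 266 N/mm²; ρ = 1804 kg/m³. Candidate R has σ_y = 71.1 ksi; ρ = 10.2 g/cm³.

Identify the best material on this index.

candidate A

Convert each candidate to consistent units, then evaluate M:
  candidate W: σ_y = 65.60 MPa, ρ = 1200 kg/m³
  candidate B: σ_y = 303.0 MPa, ρ = 7833 kg/m³
  candidate H: σ_y = 657.0 MPa, ρ = 19290 kg/m³
  candidate Z: σ_y = 61.64 MPa, ρ = 8938 kg/m³
  candidate A: σ_y = 266.0 MPa, ρ = 1804 kg/m³
  candidate R: σ_y = 490.2 MPa, ρ = 10200 kg/m³
  candidate A: M = 147 kN·m/kg
  candidate W: M = 54.7 kN·m/kg
  candidate R: M = 48.1 kN·m/kg
  candidate B: M = 38.7 kN·m/kg
  candidate H: M = 34.1 kN·m/kg
  candidate Z: M = 6.90 kN·m/kg
Candidate A ranks first.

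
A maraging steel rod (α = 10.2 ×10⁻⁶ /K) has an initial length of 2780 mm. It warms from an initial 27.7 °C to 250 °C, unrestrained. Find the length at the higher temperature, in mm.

ΔT = 250 − 27.7 = 222.3 K.
ΔL = α·L₀·ΔT = 10.2×10⁻⁶ × 2780 mm × 222.3 K = 6.30 mm.
L = L₀ + ΔL = 2780 + 6.30 = 2786.3 mm.

2786.3 mm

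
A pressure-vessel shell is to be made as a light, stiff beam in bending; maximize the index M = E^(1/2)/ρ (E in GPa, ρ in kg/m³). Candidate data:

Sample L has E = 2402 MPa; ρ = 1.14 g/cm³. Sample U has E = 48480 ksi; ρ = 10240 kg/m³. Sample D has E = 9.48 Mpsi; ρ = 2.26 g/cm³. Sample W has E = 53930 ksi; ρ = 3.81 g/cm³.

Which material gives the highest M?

Convert each candidate to consistent units, then evaluate M:
  sample L: E = 2.402 GPa, ρ = 1140 kg/m³
  sample U: E = 334.3 GPa, ρ = 10240 kg/m³
  sample D: E = 65.36 GPa, ρ = 2260 kg/m³
  sample W: E = 371.8 GPa, ρ = 3810 kg/m³
  sample W: M = 5.06×10⁻³
  sample D: M = 3.58×10⁻³
  sample U: M = 1.79×10⁻³
  sample L: M = 1.36×10⁻³
The maximum is for sample W.

sample W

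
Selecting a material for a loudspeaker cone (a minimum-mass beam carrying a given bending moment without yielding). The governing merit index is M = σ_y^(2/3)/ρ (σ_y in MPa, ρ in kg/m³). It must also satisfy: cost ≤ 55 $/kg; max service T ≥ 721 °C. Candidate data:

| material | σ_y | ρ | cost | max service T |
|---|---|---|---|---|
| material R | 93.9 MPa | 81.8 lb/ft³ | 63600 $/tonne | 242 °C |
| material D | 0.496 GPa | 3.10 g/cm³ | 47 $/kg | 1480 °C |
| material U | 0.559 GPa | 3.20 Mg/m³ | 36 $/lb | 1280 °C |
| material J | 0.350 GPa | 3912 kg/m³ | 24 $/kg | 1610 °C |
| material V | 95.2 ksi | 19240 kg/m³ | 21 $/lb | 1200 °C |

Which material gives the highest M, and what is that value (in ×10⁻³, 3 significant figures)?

material D, M = 20.2×10⁻³

Screen on constraints: cost ≤ 55 $/kg; max service T ≥ 721 °C. Survivors: material D, material J, material V.
Convert each candidate to consistent units, then evaluate M:
  material D: σ_y = 496.0 MPa, ρ = 3100 kg/m³
  material J: σ_y = 350.0 MPa, ρ = 3912 kg/m³
  material V: σ_y = 656.4 MPa, ρ = 19240 kg/m³
  material D: M = 20.2×10⁻³
  material J: M = 12.7×10⁻³
  material V: M = 3.93×10⁻³
The maximum is for material D.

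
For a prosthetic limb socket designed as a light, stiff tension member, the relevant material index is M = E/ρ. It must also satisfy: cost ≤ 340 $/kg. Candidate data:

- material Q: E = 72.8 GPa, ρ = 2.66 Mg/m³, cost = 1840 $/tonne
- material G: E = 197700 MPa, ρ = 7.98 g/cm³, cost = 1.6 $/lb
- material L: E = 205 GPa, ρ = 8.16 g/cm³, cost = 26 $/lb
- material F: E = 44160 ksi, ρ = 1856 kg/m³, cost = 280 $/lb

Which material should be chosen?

Screen on constraints: cost ≤ 340 $/kg. Survivors: material Q, material G, material L.
In SI units:
  material Q: E = 72.80 GPa, ρ = 2660 kg/m³
  material G: E = 197.7 GPa, ρ = 7980 kg/m³
  material L: E = 205.0 GPa, ρ = 8160 kg/m³
  material Q: M = 27.4 MN·m/kg
  material L: M = 25.1 MN·m/kg
  material G: M = 24.8 MN·m/kg
Highest index: material Q.

material Q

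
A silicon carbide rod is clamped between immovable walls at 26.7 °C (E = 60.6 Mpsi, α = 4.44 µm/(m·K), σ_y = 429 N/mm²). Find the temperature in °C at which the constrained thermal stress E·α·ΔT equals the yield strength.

258 °C

E = 60.6 Mpsi = 417.8 GPa.
σ_y = 429 N/mm² = 429.0 MPa.
E·α·ΔT = 429.0 MPa ⇒ ΔT = 429.0 / (417.8×10³ × 4.44×10⁻⁶) = 231.3 K.
T = 26.7 + 231.3 = 258.0 °C.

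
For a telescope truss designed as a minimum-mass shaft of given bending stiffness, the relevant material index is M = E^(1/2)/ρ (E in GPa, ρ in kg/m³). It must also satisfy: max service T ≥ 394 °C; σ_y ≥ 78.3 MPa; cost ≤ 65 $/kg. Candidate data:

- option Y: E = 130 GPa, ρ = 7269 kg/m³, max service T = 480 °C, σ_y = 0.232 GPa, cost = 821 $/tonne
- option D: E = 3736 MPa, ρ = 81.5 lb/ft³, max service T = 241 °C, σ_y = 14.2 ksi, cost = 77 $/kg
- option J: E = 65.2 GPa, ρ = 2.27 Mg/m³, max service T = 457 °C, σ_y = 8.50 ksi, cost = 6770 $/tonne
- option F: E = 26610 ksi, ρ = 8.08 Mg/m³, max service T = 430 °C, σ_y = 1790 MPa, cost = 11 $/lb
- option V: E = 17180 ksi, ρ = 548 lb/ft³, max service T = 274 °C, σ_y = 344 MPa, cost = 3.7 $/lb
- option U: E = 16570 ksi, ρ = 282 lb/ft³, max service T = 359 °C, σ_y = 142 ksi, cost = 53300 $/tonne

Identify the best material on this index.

Screen on constraints: max service T ≥ 394 °C; σ_y ≥ 78.3 MPa; cost ≤ 65 $/kg. Survivors: option Y, option F.
Convert each candidate to consistent units, then evaluate M:
  option Y: E = 130.0 GPa, ρ = 7269 kg/m³
  option F: E = 183.5 GPa, ρ = 8080 kg/m³
  option F: M = 1.68×10⁻³
  option Y: M = 1.57×10⁻³
The maximum is for option F.

option F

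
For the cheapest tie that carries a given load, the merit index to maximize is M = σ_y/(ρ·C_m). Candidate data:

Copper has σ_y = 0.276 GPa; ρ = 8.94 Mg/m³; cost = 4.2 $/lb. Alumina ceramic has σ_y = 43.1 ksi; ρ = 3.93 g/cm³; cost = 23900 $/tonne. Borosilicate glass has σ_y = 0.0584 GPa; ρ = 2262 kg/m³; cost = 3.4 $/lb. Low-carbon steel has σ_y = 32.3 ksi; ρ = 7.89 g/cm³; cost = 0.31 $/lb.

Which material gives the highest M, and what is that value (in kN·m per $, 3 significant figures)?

Convert each candidate to consistent units, then evaluate M:
  copper: σ_y = 276.0 MPa, ρ = 8940 kg/m³, cost = 9.259 $/kg
  alumina ceramic: σ_y = 297.2 MPa, ρ = 3930 kg/m³, cost = 23.90 $/kg
  borosilicate glass: σ_y = 58.40 MPa, ρ = 2262 kg/m³, cost = 7.496 $/kg
  low-carbon steel: σ_y = 222.7 MPa, ρ = 7890 kg/m³, cost = 0.6834 $/kg
  low-carbon steel: M = 41.3 kN·m per $
  borosilicate glass: M = 3.44 kN·m per $
  copper: M = 3.33 kN·m per $
  alumina ceramic: M = 3.16 kN·m per $
Low-carbon steel ranks first.

low-carbon steel, M = 41.3 kN·m per $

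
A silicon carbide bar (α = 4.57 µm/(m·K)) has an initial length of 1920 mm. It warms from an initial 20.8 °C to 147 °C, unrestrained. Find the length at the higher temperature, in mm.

ΔT = 147 − 20.8 = 126.2 K.
ΔL = α·L₀·ΔT = 4.57×10⁻⁶ × 1920 mm × 126.2 K = 1.11 mm.
L = L₀ + ΔL = 1920 + 1.11 = 1921.1 mm.

1921.1 mm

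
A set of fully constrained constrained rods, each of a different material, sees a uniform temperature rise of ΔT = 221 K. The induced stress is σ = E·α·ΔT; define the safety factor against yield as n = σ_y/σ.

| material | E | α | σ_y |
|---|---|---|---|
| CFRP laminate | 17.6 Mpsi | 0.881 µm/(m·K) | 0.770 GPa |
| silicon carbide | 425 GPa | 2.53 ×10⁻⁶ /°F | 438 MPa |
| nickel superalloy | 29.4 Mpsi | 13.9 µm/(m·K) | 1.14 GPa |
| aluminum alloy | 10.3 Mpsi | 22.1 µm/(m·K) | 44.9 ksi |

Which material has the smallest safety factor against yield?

aluminum alloy

Converting E to GPa, α to ×10⁻⁶/K, σ_y to MPa, then σ and n for each:
  CFRP laminate: E = 121.3, α = 0.881, σ_y = 770.0 → σ = 23.6 MPa, n = 32.6
  silicon carbide: E = 425.0, α = 4.55, σ_y = 438.0 → σ = 428 MPa, n = 1.02
  nickel superalloy: E = 202.7, α = 13.9, σ_y = 1140 → σ = 623 MPa, n = 1.83
  aluminum alloy: E = 71.02, α = 22.1, σ_y = 309.6 → σ = 347 MPa, n = 0.893
Aluminum alloy has the lowest safety factor, n = 0.893.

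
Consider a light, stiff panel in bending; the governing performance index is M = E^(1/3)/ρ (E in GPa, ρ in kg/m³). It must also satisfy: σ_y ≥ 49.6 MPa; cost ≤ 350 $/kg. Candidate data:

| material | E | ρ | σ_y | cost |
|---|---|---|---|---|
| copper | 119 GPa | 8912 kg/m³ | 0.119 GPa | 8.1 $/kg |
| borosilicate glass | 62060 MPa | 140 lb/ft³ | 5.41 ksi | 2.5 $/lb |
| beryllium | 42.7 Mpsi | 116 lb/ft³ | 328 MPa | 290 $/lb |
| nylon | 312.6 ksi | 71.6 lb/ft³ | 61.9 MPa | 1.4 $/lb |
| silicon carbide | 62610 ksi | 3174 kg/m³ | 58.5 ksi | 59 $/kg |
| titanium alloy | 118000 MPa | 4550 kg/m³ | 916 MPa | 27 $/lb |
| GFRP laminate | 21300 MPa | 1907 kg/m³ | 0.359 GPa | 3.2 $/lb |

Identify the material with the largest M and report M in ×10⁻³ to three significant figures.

Screen on constraints: σ_y ≥ 49.6 MPa; cost ≤ 350 $/kg. Survivors: copper, nylon, silicon carbide, titanium alloy, GFRP laminate.
In SI units:
  copper: E = 119.0 GPa, ρ = 8912 kg/m³
  nylon: E = 2.155 GPa, ρ = 1147 kg/m³
  silicon carbide: E = 431.7 GPa, ρ = 3174 kg/m³
  titanium alloy: E = 118.0 GPa, ρ = 4550 kg/m³
  GFRP laminate: E = 21.30 GPa, ρ = 1907 kg/m³
  silicon carbide: M = 2.38×10⁻³
  GFRP laminate: M = 1.45×10⁻³
  nylon: M = 1.13×10⁻³
  titanium alloy: M = 1.08×10⁻³
  copper: M = 0.552×10⁻³
Silicon carbide has the largest M.

silicon carbide, M = 2.38×10⁻³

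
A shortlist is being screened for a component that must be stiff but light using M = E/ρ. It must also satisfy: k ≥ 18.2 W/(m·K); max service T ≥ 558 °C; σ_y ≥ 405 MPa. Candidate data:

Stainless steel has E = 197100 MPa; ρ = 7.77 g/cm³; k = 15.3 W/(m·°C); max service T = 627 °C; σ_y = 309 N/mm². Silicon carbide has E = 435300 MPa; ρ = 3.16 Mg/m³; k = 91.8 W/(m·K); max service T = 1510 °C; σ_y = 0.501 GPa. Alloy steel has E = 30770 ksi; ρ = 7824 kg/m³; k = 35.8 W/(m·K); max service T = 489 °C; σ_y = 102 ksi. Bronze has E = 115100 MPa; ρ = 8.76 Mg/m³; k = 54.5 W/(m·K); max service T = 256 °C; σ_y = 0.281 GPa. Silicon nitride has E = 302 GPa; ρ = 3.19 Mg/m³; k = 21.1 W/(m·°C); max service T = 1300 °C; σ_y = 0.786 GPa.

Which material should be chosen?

Screen on constraints: k ≥ 18.2 W/(m·K); max service T ≥ 558 °C; σ_y ≥ 405 MPa. Survivors: silicon carbide, silicon nitride.
Normalizing units and computing the index:
  silicon carbide: E = 435.3 GPa, ρ = 3160 kg/m³
  silicon nitride: E = 302.0 GPa, ρ = 3190 kg/m³
  silicon carbide: M = 138 MN·m/kg
  silicon nitride: M = 94.7 MN·m/kg
Highest index: silicon carbide.

silicon carbide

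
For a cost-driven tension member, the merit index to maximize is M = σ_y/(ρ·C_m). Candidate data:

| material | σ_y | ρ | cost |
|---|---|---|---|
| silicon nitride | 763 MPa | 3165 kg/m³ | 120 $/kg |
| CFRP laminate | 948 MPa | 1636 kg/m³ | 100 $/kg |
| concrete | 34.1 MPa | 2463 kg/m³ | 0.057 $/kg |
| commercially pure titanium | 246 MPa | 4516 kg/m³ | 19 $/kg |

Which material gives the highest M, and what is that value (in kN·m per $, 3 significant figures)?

Per-candidate index values:
  concrete: M = 243 kN·m per $
  CFRP laminate: M = 5.79 kN·m per $
  commercially pure titanium: M = 2.87 kN·m per $
  silicon nitride: M = 2.01 kN·m per $
Concrete has the largest M.

concrete, M = 243 kN·m per $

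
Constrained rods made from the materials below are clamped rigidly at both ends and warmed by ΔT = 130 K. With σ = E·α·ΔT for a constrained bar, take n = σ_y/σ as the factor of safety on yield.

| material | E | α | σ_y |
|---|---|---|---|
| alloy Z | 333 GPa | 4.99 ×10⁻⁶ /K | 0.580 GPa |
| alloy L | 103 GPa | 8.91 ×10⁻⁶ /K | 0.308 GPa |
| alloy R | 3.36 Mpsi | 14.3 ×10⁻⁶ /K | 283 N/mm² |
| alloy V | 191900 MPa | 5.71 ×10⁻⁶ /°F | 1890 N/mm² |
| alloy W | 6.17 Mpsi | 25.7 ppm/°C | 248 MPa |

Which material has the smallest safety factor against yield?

In consistent units (E in GPa, α in ×10⁻⁶/K, σ_y in MPa):
  alloy Z: E = 333.0, α = 4.99, σ_y = 580.0 → σ = 216 MPa, n = 2.68
  alloy L: E = 103.0, α = 8.91, σ_y = 308.0 → σ = 119 MPa, n = 2.58
  alloy R: E = 23.17, α = 14.3, σ_y = 283.0 → σ = 43.1 MPa, n = 6.57
  alloy V: E = 191.9, α = 10.3, σ_y = 1890 → σ = 256 MPa, n = 7.37
  alloy W: E = 42.54, α = 25.7, σ_y = 248.0 → σ = 142 MPa, n = 1.74
The minimum is alloy W at n = 1.74.

alloy W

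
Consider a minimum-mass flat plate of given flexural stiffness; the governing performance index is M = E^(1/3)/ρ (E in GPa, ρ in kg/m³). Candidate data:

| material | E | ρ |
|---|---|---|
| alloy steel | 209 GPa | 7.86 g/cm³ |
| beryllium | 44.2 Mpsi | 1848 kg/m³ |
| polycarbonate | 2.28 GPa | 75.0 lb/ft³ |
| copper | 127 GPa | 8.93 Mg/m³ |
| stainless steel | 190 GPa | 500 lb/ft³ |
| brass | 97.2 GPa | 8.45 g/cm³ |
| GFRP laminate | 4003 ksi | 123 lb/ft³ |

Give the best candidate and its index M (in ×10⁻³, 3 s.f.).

Putting every candidate on a common basis:
  alloy steel: E = 209.0 GPa, ρ = 7860 kg/m³
  beryllium: E = 304.7 GPa, ρ = 1848 kg/m³
  polycarbonate: E = 2.280 GPa, ρ = 1201 kg/m³
  copper: E = 127.0 GPa, ρ = 8930 kg/m³
  stainless steel: E = 190.0 GPa, ρ = 8009 kg/m³
  brass: E = 97.20 GPa, ρ = 8450 kg/m³
  GFRP laminate: E = 27.60 GPa, ρ = 1970 kg/m³
  beryllium: M = 3.64×10⁻³
  GFRP laminate: M = 1.53×10⁻³
  polycarbonate: M = 1.10×10⁻³
  alloy steel: M = 0.755×10⁻³
  stainless steel: M = 0.718×10⁻³
  copper: M = 0.563×10⁻³
  brass: M = 0.544×10⁻³
The maximum is for beryllium.

beryllium, M = 3.64×10⁻³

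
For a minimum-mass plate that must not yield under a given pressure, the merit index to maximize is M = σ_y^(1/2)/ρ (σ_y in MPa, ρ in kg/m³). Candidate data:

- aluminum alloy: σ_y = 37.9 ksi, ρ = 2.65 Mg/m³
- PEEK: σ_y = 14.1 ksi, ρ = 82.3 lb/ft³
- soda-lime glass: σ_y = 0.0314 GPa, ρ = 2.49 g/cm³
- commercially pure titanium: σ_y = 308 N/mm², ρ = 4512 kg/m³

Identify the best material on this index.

Normalizing units and computing the index:
  aluminum alloy: σ_y = 261.3 MPa, ρ = 2650 kg/m³
  PEEK: σ_y = 97.22 MPa, ρ = 1318 kg/m³
  soda-lime glass: σ_y = 31.40 MPa, ρ = 2490 kg/m³
  commercially pure titanium: σ_y = 308.0 MPa, ρ = 4512 kg/m³
  PEEK: M = 7.48×10⁻³
  aluminum alloy: M = 6.10×10⁻³
  commercially pure titanium: M = 3.89×10⁻³
  soda-lime glass: M = 2.25×10⁻³
Highest index: PEEK.

PEEK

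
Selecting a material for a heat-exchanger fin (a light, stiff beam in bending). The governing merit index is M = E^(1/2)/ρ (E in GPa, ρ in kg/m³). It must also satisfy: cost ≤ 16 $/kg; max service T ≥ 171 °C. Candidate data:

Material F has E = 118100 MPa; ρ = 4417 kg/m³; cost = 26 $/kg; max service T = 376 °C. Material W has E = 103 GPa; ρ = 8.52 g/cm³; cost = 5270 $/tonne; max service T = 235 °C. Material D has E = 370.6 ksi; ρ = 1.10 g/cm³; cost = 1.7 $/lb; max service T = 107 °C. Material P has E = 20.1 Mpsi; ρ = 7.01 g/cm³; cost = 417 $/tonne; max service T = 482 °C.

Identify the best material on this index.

Screen on constraints: cost ≤ 16 $/kg; max service T ≥ 171 °C. Survivors: material W, material P.
Convert each candidate to consistent units, then evaluate M:
  material W: E = 103.0 GPa, ρ = 8520 kg/m³
  material P: E = 138.6 GPa, ρ = 7010 kg/m³
  material P: M = 1.68×10⁻³
  material W: M = 1.19×10⁻³
Material P has the largest M.

material P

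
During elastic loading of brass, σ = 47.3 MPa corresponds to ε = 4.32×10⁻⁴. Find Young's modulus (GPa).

E = σ/ε = 47.3 MPa / 4.32×10⁻⁴ = 109500 MPa = 109 GPa.

109 GPa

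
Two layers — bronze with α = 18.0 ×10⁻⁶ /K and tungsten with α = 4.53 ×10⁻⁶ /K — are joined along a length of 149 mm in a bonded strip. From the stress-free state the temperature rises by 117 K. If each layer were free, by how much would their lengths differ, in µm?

235 µm

Δα = |18.0 − 4.53|×10⁻⁶/K = 13.5×10⁻⁶/K.
ΔL_mismatch = Δα·L·ΔT = 13.5×10⁻⁶ × 149.0 mm × 117.0 K = 235 µm.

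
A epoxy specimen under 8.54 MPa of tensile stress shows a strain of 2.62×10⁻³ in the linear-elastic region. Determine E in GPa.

3.26 GPa

E = σ/ε = 8.54 MPa / 2.62×10⁻³ = 3260 MPa = 3.26 GPa.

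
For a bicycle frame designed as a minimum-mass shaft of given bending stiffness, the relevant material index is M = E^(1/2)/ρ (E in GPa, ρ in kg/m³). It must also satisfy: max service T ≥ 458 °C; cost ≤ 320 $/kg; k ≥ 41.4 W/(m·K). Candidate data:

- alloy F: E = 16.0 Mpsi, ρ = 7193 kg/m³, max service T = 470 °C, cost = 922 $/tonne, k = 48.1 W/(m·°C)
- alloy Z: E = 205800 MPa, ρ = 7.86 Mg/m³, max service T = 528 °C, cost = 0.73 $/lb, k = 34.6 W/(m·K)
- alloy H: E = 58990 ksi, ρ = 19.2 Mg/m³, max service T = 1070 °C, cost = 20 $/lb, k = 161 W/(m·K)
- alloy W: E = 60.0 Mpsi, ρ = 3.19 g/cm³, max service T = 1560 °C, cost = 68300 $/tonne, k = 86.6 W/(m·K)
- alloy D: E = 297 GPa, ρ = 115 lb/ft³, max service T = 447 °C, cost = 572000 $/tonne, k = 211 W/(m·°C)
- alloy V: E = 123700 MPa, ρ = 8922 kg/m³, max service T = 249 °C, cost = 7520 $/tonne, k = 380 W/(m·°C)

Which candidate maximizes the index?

Screen on constraints: max service T ≥ 458 °C; cost ≤ 320 $/kg; k ≥ 41.4 W/(m·K). Survivors: alloy F, alloy H, alloy W.
Normalizing units and computing the index:
  alloy F: E = 110.3 GPa, ρ = 7193 kg/m³
  alloy H: E = 406.7 GPa, ρ = 19200 kg/m³
  alloy W: E = 413.7 GPa, ρ = 3190 kg/m³
  alloy W: M = 6.38×10⁻³
  alloy F: M = 1.46×10⁻³
  alloy H: M = 1.05×10⁻³
Alloy W ranks first.

alloy W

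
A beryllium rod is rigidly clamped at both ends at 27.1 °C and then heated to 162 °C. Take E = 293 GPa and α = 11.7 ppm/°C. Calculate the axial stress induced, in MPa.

ΔT = 134.9 K. Constrained thermal stress σ = E·α·ΔT = 293.0×10³ MPa × 11.7×10⁻⁶ × 134.9 = 462 MPa (compressive).

462 MPa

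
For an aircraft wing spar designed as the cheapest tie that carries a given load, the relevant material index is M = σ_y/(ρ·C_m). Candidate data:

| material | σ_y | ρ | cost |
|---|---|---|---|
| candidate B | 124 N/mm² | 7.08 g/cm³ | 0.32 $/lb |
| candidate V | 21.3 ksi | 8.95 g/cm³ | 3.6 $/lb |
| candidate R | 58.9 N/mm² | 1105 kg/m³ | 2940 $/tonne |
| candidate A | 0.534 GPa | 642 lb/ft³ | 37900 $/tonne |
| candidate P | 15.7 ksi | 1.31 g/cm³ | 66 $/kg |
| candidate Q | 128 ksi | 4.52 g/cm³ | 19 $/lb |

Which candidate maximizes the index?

candidate B

In SI units:
  candidate B: σ_y = 124.0 MPa, ρ = 7080 kg/m³, cost = 0.7055 $/kg
  candidate V: σ_y = 146.9 MPa, ρ = 8950 kg/m³, cost = 7.937 $/kg
  candidate R: σ_y = 58.90 MPa, ρ = 1105 kg/m³, cost = 2.940 $/kg
  candidate A: σ_y = 534.0 MPa, ρ = 10280 kg/m³, cost = 37.90 $/kg
  candidate P: σ_y = 108.2 MPa, ρ = 1310 kg/m³, cost = 66.00 $/kg
  candidate Q: σ_y = 882.5 MPa, ρ = 4520 kg/m³, cost = 41.89 $/kg
  candidate B: M = 24.8 kN·m per $
  candidate R: M = 18.1 kN·m per $
  candidate Q: M = 4.66 kN·m per $
  candidate V: M = 2.07 kN·m per $
  candidate A: M = 1.37 kN·m per $
  candidate P: M = 1.25 kN·m per $
Candidate B has the largest M.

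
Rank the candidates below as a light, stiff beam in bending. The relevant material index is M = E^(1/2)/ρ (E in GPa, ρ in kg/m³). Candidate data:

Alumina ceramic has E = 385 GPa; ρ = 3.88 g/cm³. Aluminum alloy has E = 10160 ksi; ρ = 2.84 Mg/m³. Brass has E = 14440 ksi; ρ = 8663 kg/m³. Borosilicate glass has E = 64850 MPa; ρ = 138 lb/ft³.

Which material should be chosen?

Convert each candidate to consistent units, then evaluate M:
  alumina ceramic: E = 385.0 GPa, ρ = 3880 kg/m³
  aluminum alloy: E = 70.05 GPa, ρ = 2840 kg/m³
  brass: E = 99.56 GPa, ρ = 8663 kg/m³
  borosilicate glass: E = 64.85 GPa, ρ = 2211 kg/m³
  alumina ceramic: M = 5.06×10⁻³
  borosilicate glass: M = 3.64×10⁻³
  aluminum alloy: M = 2.95×10⁻³
  brass: M = 1.15×10⁻³
The maximum is for alumina ceramic.

alumina ceramic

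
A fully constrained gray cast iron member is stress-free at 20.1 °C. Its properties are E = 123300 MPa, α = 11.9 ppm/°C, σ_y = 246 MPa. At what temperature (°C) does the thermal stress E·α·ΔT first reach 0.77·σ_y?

E = 123300 MPa = 123.3 GPa.
E·α·ΔT = 189.4 MPa ⇒ ΔT = 189.4 / (123.3×10³ × 11.9×10⁻⁶) = 129.1 K.
T = 20.1 + 129.1 = 149.2 °C.

149 °C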